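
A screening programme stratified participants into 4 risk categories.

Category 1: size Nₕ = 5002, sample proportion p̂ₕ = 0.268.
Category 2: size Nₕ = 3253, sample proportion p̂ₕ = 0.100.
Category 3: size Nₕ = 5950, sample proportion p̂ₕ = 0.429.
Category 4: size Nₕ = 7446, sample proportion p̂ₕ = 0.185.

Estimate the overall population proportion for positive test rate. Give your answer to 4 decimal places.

N = 5002 + 3253 + 5950 + 7446 = 21651.
Overall proportion = Σ (Nₕ/N)·p̂ₕ.
Σ Nₕp̂ₕ = 1340.536 + 325.3 + 2552.55 + 1377.51 = 5595.896.
5595.896 / 21651 = 0.258459... → 0.2585.

0.2585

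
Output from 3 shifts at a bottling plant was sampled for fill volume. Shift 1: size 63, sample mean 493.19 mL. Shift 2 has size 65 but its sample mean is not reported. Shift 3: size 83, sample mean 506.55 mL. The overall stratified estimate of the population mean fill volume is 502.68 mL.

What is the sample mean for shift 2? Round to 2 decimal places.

Σ Nₕx̄ₕ = N·μ, so 65·x̄_2 = 211·502.68 − (63·493.19 + 83·506.55).
= 106065.48 − 73114.62 = 32950.86.
x̄_2 = 32950.86 / 65 = 506.9363... → 506.94.

506.94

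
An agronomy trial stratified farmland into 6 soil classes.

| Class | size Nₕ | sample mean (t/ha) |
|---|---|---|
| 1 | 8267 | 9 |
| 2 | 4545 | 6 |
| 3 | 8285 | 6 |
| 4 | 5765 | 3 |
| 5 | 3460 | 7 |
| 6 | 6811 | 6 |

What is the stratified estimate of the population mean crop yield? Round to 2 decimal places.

N = 37133; weights Wₕ = Nₕ/N = (0.2226, 0.1224, 0.2231, 0.1553, 0.0932, 0.1834).
x̄_st = Σ Wₕ·x̄ₕ = 0.2226·9 + 0.1224·6 + 0.2231·6 + 0.1553·3 + 0.0932·7 + 0.1834·6 ≈ 6.2953...
→ 6.30.

6.30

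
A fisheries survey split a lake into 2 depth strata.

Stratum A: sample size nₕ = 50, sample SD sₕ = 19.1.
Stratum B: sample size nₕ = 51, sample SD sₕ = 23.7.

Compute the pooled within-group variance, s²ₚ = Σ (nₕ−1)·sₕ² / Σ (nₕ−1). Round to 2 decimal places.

464.24

A: (50−1)·19.1² = 49·364.81 = 17875.69
B: (51−1)·23.7² = 50·561.69 = 28084.5
Numerator = 45960.19; denominator = Σ(nₕ−1) = 99.
s²ₚ = 45960.19/99 = 464.2443... → 464.24.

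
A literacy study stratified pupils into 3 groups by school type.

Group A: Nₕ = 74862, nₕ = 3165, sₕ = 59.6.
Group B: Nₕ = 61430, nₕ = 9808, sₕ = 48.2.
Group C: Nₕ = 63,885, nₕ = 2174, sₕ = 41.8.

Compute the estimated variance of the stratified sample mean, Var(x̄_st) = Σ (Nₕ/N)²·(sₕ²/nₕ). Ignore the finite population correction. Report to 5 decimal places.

0.26113

N = 200177. Term for each stratum: Wₕ²sₕ²/nₕ.
Var(x̄_st) = 0.15696879 + 0.02230726 + 0.08185825 = 0.26113430 → 0.26113.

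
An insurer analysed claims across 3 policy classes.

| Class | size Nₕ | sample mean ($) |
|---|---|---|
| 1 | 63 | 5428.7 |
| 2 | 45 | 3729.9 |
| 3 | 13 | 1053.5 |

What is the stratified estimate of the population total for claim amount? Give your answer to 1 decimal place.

Population total = Σ Nₕ·x̄ₕ (each stratum's size times its mean).
63·5428.7 + 45·3729.9 + 13·1053.5 = 342008.1 + 167845.5 + 13695.5 = 523549.1.

523549.1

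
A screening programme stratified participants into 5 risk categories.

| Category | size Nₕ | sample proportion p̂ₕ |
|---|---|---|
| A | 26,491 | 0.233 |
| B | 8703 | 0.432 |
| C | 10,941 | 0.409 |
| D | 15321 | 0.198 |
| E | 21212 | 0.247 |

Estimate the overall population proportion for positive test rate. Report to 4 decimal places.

Wₕ = Nₕ/N with N = 82668: 0.3205, 0.1053, 0.1323, 0.1853, 0.2566.
p̂_st = 0.3205·0.233 + 0.1053·0.432 + 0.1323·0.409 + 0.1853·0.198 + 0.2566·0.247 ≈ 0.274349... → 0.2743.

0.2743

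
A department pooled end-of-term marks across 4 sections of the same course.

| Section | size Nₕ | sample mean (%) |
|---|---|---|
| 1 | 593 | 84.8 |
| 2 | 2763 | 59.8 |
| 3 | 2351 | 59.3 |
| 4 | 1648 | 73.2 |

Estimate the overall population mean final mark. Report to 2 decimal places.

64.66

N = 7355; weights Wₕ = Nₕ/N = (0.0806, 0.3757, 0.3196, 0.2241).
x̄_st = Σ Wₕ·x̄ₕ = 0.0806·84.8 + 0.3757·59.8 + 0.3196·59.3 + 0.2241·73.2 ≈ 64.6583...
→ 64.66.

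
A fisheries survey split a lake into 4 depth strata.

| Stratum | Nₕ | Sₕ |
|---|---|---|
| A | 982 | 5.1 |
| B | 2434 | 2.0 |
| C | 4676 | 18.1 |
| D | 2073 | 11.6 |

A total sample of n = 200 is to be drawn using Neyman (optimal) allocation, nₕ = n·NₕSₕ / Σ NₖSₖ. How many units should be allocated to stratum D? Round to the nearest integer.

A: NₕSₕ = 982·5.1 = 5008.2
B: NₕSₕ = 2434·2.0 = 4868
C: NₕSₕ = 4676·18.1 = 84635.6
D: NₕSₕ = 2073·11.6 = 24046.8
Σ NₕSₕ = 118558.6.
n_D = 200·24046.8/118558.6 = 40.565... → 41.

41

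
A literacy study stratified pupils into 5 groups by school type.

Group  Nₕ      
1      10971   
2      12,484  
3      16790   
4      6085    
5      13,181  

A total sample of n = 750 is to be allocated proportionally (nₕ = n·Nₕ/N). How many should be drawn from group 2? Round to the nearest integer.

157

Share of group 2 = 12484/59511 = 0.20978.
Allocate 750 × 0.20978 = 157.332... → 157.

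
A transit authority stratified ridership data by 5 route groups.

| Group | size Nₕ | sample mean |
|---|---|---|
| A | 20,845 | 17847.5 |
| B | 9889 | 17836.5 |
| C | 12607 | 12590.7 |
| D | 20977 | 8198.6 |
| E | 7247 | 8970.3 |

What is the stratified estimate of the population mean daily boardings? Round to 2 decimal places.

13192.72

N = 20845 + 9889 + 12607 + 20977 + 7247 = 71565.
Overall mean = Σ (Nₕ/N)·x̄ₕ — weight by population share, not a simple average.
Σ Nₕx̄ₕ = 20845·17847.5 + 9889·17836.5 + 12607·12590.7 + 20977·8198.6 + 7247·8970.3 = 372031137.5 + 176385148.5 + 158730954.9 + 171982032.2 + 65007764.1 = 944137037.2.
Divide by N: 944137037.2 / 71565 = 13192.7204... → 13192.72.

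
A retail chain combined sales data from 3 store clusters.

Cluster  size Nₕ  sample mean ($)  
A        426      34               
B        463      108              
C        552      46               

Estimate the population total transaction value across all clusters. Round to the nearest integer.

Estimate total by summing Nₕ·x̄ₕ over strata.
426·34 + 463·108 + 552·46 = 14484 + 50004 + 25392 = 89880.

89880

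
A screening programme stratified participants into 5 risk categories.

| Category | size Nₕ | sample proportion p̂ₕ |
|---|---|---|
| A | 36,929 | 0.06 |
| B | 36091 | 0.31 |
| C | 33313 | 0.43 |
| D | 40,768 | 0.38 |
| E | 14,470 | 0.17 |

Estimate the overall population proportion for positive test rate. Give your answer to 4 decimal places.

N = 36929 + 36091 + 33313 + 40768 + 14470 = 161571.
Overall proportion = Σ (Nₕ/N)·p̂ₕ.
Σ Nₕp̂ₕ = 2215.74 + 11188.21 + 14324.59 + 15491.84 + 2459.9 = 45680.28.
45680.28 / 161571 = 0.282726... → 0.2827.

0.2827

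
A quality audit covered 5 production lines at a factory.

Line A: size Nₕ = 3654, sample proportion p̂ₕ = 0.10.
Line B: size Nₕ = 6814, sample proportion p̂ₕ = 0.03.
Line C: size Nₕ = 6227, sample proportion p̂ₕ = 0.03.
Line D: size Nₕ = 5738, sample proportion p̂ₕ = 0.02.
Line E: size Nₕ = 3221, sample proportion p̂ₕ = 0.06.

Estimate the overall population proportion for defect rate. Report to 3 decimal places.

0.042

N = 3654 + 6814 + 6227 + 5738 + 3221 = 25654.
Overall proportion = Σ (Nₕ/N)·p̂ₕ.
Σ Nₕp̂ₕ = 365.4 + 204.42 + 186.81 + 114.76 + 193.26 = 1064.65.
1064.65 / 25654 = 0.04150... → 0.042.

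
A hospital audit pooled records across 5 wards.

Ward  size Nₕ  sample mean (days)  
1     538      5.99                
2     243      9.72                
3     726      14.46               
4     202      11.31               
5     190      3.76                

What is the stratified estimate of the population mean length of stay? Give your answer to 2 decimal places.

10.05

N = 538 + 243 + 726 + 202 + 190 = 1899.
The stratified mean weights each stratum mean by its population share Nₕ/N.
Σ Nₕx̄ₕ = 538·5.99 + 243·9.72 + 726·14.46 + 202·11.31 + 190·3.76 = 3222.62 + 2361.96 + 10497.96 + 2284.62 + 714.4 = 19081.56.
Divide by N: 19081.56 / 1899 = 10.0482... → 10.05.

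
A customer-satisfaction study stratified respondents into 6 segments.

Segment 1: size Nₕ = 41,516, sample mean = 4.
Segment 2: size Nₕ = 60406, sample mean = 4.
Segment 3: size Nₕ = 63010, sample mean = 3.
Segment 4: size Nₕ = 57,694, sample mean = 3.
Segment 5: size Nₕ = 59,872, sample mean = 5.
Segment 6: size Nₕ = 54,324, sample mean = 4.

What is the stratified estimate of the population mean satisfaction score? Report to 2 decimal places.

N = 41516 + 60406 + 63010 + 57694 + 59872 + 54324 = 336822.
Overall mean = Σ (Nₕ/N)·x̄ₕ — weight by population share, not a simple average.
Σ Nₕx̄ₕ = 41516·4 + 60406·4 + 63010·3 + 57694·3 + 59872·5 + 54324·4 = 166064 + 241624 + 189030 + 173082 + 299360 + 217296 = 1286456.
Divide by N: 1286456 / 336822 = 3.8194... → 3.82.

3.82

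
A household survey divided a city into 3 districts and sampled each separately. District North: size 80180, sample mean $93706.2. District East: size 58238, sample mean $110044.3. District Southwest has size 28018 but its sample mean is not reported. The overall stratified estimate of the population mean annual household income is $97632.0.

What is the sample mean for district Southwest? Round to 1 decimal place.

Σ Nₕx̄ₕ = N·μ, so 28018·x̄_Southwest = 166436·97632.0 − (80180·93706.2 + 58238·110044.3).
= 16249479552 − 13922123059.4 = 2327356492.6.
x̄_Southwest = 2327356492.6 / 28018 = 83066.475... → 83066.5.

83066.5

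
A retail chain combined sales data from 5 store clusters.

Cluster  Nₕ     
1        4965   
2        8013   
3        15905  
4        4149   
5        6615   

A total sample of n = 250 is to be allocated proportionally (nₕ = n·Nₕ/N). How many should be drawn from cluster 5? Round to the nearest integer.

42

Share of cluster 5 = 6615/39647 = 0.16685.
Allocate 250 × 0.16685 = 41.712... → 42.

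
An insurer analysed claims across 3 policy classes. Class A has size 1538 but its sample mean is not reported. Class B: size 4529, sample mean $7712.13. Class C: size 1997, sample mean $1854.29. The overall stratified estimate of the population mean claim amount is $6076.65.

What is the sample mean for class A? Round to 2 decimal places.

N = 1538 + 4529 + 1997 = 8064.
Overall total = μ·N = 6076.65·8064 = 49002105.6.
Subtract the known strata: 4529·7712.13 + 1997·1854.29 = 38631253.9.
Remaining total for class A: 49002105.6 − 38631253.9 = 10370851.7.
Divide by its size: 10370851.7 / 1538 = 6743.0765... → 6743.08.

6743.08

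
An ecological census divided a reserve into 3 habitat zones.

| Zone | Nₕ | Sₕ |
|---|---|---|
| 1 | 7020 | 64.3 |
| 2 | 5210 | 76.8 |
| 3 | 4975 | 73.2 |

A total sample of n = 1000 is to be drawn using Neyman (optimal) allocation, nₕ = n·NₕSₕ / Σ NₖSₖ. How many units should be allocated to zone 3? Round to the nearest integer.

1: NₕSₕ = 7020·64.3 = 451386
2: NₕSₕ = 5210·76.8 = 400128
3: NₕSₕ = 4975·73.2 = 364170
Σ NₕSₕ = 1215684.
n_3 = 1000·364170/1215684 = 299.560... → 300.

300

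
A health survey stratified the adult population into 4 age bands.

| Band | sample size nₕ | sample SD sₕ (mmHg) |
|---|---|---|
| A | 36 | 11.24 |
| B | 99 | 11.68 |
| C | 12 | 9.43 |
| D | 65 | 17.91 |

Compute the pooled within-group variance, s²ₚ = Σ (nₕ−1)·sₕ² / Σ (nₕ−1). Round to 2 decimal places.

A: (36−1)·11.24² = 35·126.3376 = 4421.816
B: (99−1)·11.68² = 98·136.4224 = 13369.3952
C: (12−1)·9.43² = 11·88.9249 = 978.1739
D: (65−1)·17.91² = 64·320.7681 = 20529.1584
Numerator = 39298.5435; denominator = Σ(nₕ−1) = 208.
s²ₚ = 39298.5435/208 = 188.9353... → 188.94.

188.94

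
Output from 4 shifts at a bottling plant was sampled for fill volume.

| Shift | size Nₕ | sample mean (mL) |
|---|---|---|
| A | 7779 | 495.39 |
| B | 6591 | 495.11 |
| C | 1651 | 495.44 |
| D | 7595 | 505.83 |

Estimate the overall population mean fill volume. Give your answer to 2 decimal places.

498.67

N = 23616; weights Wₕ = Nₕ/N = (0.3294, 0.2791, 0.0699, 0.3216).
x̄_st = Σ Wₕ·x̄ₕ = 0.3294·495.39 + 0.2791·495.11 + 0.0699·495.44 + 0.3216·505.83 ≈ 498.6729...
→ 498.67.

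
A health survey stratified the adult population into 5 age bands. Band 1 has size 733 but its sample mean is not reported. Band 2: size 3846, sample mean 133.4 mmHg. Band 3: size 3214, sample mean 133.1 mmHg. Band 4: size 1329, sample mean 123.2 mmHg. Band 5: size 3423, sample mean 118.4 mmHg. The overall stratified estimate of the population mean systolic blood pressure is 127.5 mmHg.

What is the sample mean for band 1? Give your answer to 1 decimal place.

122.3

Σ Nₕx̄ₕ = N·μ, so 733·x̄_1 = 12545·127.5 − (3846·133.4 + 3214·133.1 + 1329·123.2 + 3423·118.4).
= 1599487.5 − 1509855.8 = 89631.7.
x̄_1 = 89631.7 / 733 = 122.281... → 122.3.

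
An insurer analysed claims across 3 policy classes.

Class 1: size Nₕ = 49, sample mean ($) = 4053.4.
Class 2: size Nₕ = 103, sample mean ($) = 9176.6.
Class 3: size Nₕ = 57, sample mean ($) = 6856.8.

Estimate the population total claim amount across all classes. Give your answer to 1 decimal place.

1534644.0

Estimate total by summing Nₕ·x̄ₕ over strata.
49·4053.4 + 103·9176.6 + 57·6856.8 = 198616.6 + 945189.8 + 390837.6 = 1534644.0.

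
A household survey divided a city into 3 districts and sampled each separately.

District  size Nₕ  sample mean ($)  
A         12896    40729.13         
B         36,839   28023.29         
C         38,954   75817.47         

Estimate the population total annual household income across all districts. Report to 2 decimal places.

4510986567.17

A: 12896·40729.13 = 525242860.48
B: 36839·28023.29 = 1032349980.31
C: 38954·75817.47 = 2953393726.38
τ̂ = Σ Nₕx̄ₕ = 4510986567.17.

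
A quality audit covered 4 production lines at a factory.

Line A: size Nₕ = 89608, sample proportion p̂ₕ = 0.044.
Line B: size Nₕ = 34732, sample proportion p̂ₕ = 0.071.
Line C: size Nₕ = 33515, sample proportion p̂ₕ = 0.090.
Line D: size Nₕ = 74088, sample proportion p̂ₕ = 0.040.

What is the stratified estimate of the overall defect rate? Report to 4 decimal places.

Wₕ = Nₕ/N with N = 231943: 0.3863, 0.1497, 0.1445, 0.3194.
p̂_st = 0.3863·0.044 + 0.1497·0.071 + 0.1445·0.090 + 0.3194·0.040 ≈ 0.053412... → 0.0534.

0.0534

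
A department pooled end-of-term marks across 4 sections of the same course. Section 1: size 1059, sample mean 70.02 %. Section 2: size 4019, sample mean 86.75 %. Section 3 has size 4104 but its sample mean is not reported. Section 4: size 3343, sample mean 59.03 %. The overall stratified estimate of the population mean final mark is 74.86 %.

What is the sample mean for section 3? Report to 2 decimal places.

77.36

N = 1059 + 4019 + 4104 + 3343 = 12525.
Overall total = μ·N = 74.86·12525 = 937621.5.
Subtract the known strata: 1059·70.02 + 4019·86.75 + 3343·59.03 = 620136.72.
Remaining total for section 3: 937621.5 − 620136.72 = 317484.78.
Divide by its size: 317484.78 / 4104 = 77.3598... → 77.36.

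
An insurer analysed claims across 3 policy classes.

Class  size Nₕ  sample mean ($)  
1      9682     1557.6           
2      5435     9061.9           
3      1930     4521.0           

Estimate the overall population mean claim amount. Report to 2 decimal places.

N = 9682 + 5435 + 1930 = 17047.
Weight each subgroup mean by Nₕ/N and sum.
Σ Nₕx̄ₕ = 9682·1557.6 + 5435·9061.9 + 1930·4521.0 = 15080683.2 + 49251426.5 + 8725530 = 73057639.7.
Divide by N: 73057639.7 / 17047 = 4285.6596... → 4285.66.

4285.66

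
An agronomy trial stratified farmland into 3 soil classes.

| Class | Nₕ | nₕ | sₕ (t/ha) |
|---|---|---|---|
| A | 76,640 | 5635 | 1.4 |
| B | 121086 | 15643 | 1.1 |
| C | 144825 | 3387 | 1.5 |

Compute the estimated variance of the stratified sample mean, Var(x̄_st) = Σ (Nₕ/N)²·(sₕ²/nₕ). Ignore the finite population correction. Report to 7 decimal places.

0.0001458

N = 342551. Term for each stratum: Wₕ²sₕ²/nₕ.
Var(x̄_st) = 0.0000174110 + 0.0000096650 + 0.0001187419 = 0.0001458179 → 0.0001458.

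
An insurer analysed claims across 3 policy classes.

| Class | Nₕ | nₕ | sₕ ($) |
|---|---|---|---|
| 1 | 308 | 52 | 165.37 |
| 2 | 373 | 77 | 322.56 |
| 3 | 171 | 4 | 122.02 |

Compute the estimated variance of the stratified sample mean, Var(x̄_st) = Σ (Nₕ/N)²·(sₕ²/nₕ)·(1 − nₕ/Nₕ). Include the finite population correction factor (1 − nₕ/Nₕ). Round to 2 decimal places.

N = 852. Term for each stratum: Wₕ²sₕ²/nₕ·(1−nₕ/Nₕ).
Var(x̄_st) = 57.12439 + 205.51884 + 146.43181 = 409.07505 → 409.08.

409.08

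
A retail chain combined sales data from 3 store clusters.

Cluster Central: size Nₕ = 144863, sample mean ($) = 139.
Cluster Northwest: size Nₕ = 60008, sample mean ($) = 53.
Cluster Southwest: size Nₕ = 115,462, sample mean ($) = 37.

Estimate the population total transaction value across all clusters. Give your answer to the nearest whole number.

27588475

Central: 144863·139 = 20135957
Northwest: 60008·53 = 3180424
Southwest: 115462·37 = 4272094
τ̂ = Σ Nₕx̄ₕ = 27588475.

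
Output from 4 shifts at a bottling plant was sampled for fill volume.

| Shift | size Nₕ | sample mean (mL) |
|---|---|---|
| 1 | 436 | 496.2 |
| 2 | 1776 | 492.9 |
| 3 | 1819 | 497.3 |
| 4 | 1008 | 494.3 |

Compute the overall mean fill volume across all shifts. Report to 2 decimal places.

495.05

x̄_st = (Σ Nₕx̄ₕ) / (Σ Nₕ) = (436·496.2 + 1776·492.9 + 1819·497.3 + 1008·494.3) / 5039
= 2494576.7 / 5039 = 495.0539... → 495.05.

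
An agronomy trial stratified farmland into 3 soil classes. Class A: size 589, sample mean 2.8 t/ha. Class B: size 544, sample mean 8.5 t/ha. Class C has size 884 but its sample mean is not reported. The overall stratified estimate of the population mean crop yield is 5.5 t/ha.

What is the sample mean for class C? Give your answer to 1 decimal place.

Σ Nₕx̄ₕ = N·μ, so 884·x̄_C = 2017·5.5 − (589·2.8 + 544·8.5).
= 11093.5 − 6273.2 = 4820.3.
x̄_C = 4820.3 / 884 = 5.453... → 5.5.

5.5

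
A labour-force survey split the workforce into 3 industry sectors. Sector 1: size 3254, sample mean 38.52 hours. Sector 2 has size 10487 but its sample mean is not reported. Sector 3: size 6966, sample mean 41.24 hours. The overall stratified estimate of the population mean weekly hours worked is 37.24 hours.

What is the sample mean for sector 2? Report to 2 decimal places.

34.19

Σ Nₕx̄ₕ = N·μ, so 10487·x̄_2 = 20707·37.24 − (3254·38.52 + 6966·41.24).
= 771128.68 − 412621.92 = 358506.76.
x̄_2 = 358506.76 / 10487 = 34.1858... → 34.19.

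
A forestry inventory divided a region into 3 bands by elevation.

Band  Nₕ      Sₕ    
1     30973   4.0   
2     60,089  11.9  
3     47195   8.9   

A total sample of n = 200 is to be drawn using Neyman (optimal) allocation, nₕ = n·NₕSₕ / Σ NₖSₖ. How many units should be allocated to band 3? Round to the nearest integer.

Σ NₕSₕ = 30973·4.0 + 60089·11.9 + 47195·8.9 = 1258986.6.
Share for 3: 420035.5/1258986.6 = 0.33363.
n_3 = 200 × 0.33363 = 66.726... → 67.

67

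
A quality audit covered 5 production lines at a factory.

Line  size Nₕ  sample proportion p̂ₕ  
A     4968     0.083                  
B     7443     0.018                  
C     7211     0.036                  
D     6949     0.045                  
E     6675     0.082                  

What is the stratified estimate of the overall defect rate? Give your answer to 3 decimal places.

N = 4968 + 7443 + 7211 + 6949 + 6675 = 33246.
Overall proportion = Σ (Nₕ/N)·p̂ₕ.
Σ Nₕp̂ₕ = 412.344 + 133.974 + 259.596 + 312.705 + 547.35 = 1665.969.
1665.969 / 33246 = 0.05011... → 0.050.

0.050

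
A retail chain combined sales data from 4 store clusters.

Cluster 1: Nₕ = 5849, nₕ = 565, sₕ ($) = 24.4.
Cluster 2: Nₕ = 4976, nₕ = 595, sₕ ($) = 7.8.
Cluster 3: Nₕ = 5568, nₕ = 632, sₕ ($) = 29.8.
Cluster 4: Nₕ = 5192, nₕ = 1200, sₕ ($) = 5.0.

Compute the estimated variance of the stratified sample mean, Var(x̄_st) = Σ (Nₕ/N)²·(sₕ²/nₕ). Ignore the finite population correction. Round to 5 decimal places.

0.17751

N = 21585; Wₕ = Nₕ/N.
cluster 1: (5849/21585)²·24.4²/565 = 0.07737316
cluster 2: (4976/21585)²·7.8²/595 = 0.00543412
cluster 3: (5568/21585)²·29.8²/632 = 0.09349961
cluster 4: (5192/21585)²·5.0²/1200 = 0.00120538
Sum = 0.17751227 → 0.17751.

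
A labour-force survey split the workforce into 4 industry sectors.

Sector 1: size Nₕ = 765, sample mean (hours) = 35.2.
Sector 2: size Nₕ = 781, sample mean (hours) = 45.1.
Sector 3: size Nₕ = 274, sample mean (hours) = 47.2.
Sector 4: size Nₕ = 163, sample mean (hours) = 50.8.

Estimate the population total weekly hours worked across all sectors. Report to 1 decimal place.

83364.3

Population total = Σ Nₕ·x̄ₕ (each stratum's size times its mean).
765·35.2 + 781·45.1 + 274·47.2 + 163·50.8 = 26928 + 35223.1 + 12932.8 + 8280.4 = 83364.3.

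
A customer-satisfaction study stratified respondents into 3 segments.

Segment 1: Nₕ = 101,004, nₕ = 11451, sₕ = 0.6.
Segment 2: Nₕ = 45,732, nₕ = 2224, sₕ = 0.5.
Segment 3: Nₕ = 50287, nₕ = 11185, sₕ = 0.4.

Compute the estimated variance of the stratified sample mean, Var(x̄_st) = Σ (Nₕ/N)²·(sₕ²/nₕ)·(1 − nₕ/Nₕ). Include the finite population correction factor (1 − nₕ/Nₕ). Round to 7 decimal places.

0.0000138

N = 197023; Wₕ = Nₕ/N.
segment 1: (101004/197023)²·0.6²/11451·(1 − 11451/101004) = 0.0000073256
segment 2: (45732/197023)²·0.5²/2224·(1 − 2224/45732) = 0.0000057618
segment 3: (50287/197023)²·0.4²/11185·(1 − 11185/50287) = 0.0000007246
Sum = 0.0000138121 → 0.0000138.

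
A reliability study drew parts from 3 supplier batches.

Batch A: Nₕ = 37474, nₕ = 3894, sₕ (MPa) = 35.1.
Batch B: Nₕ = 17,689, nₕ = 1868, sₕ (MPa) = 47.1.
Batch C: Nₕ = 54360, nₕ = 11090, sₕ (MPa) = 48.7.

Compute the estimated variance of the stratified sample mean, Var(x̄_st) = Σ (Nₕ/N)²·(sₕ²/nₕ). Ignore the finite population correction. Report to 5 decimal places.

N = 109523; Wₕ = Nₕ/N.
batch A: (37474/109523)²·35.1²/3894 = 0.03703972
batch B: (17689/109523)²·47.1²/1868 = 0.03097853
batch C: (54360/109523)²·48.7²/11090 = 0.05268350
Sum = 0.12070175 → 0.12070.

0.12070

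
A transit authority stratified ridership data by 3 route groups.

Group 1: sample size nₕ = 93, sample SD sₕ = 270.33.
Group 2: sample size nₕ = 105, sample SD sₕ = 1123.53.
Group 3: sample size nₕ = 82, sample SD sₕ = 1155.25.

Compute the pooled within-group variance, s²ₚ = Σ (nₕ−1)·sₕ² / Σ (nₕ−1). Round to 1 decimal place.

Degrees of freedom: 92 + 104 + 81 = 277.
Σ(nₕ−1)sₕ² = 92·73078.3089 + 104·1262319.6609 + 81·1334602.5625 = 246107256.7149.
s²ₚ = 246107256.7149 / 277 = 888473.851... → 888473.9.

888473.9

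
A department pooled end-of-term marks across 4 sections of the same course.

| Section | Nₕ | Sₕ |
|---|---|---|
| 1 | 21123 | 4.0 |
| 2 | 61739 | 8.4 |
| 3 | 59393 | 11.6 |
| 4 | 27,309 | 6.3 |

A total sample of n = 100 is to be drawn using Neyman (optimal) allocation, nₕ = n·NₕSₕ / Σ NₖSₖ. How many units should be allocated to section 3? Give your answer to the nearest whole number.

1: NₕSₕ = 21123·4.0 = 84492
2: NₕSₕ = 61739·8.4 = 518607.6
3: NₕSₕ = 59393·11.6 = 688958.8
4: NₕSₕ = 27309·6.3 = 172046.7
Σ NₕSₕ = 1464105.1.
n_3 = 100·688958.8/1464105.1 = 47.057... → 47.

47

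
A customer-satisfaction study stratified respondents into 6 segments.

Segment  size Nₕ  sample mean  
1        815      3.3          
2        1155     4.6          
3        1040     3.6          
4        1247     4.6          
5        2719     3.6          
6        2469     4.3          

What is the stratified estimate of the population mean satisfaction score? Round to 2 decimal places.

x̄_st = (Σ Nₕx̄ₕ) / (Σ Nₕ) = (815·3.3 + 1155·4.6 + 1040·3.6 + 1247·4.6 + 2719·3.6 + 2469·4.3) / 9445
= 37887.8 / 9445 = 4.0114... → 4.01.

4.01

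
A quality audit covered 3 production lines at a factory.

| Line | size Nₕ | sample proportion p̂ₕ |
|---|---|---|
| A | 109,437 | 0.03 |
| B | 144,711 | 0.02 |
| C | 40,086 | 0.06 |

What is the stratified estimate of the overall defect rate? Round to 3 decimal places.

N = 109437 + 144711 + 40086 = 294234.
Overall proportion = Σ (Nₕ/N)·p̂ₕ.
Σ Nₕp̂ₕ = 3283.11 + 2894.22 + 2405.16 = 8582.49.
8582.49 / 294234 = 0.02917... → 0.029.

0.029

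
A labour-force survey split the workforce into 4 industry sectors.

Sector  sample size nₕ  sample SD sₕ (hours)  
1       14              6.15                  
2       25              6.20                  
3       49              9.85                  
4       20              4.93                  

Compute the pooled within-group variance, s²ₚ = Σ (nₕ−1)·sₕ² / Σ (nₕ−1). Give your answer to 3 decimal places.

62.819

Degrees of freedom: 13 + 24 + 48 + 19 = 104.
Σ(nₕ−1)sₕ² = 13·37.8225 + 24·38.44 + 48·97.0225 + 19·24.3049 = 6533.1256.
s²ₚ = 6533.1256 / 104 = 62.81852... → 62.819.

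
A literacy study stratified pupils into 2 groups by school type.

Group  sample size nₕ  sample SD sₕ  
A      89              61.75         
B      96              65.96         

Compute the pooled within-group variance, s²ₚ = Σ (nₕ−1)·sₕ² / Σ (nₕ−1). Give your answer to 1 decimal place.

A: (89−1)·61.75² = 88·3813.0625 = 335549.5
B: (96−1)·65.96² = 95·4350.7216 = 413318.552
Numerator = 748868.052; denominator = Σ(nₕ−1) = 183.
s²ₚ = 748868.052/183 = 4092.175... → 4092.2.

4092.2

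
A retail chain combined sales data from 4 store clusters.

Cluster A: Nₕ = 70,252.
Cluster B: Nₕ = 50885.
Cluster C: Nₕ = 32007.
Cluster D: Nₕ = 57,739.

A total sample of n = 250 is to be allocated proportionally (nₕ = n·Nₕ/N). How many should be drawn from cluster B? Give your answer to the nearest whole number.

Share of cluster B = 50885/210883 = 0.24129.
Allocate 250 × 0.24129 = 60.324... → 60.

60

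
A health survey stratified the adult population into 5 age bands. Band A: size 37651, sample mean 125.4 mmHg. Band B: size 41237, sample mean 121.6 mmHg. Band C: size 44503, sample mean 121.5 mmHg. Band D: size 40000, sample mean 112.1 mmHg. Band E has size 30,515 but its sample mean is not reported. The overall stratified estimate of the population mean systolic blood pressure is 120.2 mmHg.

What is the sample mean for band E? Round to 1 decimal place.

120.6

Σ Nₕx̄ₕ = N·μ, so 30515·x̄_E = 193906·120.2 − (37651·125.4 + 41237·121.6 + 44503·121.5 + 40000·112.1).
= 23307501.2 − 19626969.1 = 3680532.1.
x̄_E = 3680532.1 / 30515 = 120.614... → 120.6.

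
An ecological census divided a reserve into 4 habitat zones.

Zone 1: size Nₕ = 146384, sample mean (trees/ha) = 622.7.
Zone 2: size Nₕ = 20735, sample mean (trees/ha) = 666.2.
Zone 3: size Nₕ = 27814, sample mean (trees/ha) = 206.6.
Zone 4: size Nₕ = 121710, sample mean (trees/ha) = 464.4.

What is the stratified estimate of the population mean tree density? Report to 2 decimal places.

528.15

x̄_st = (Σ Nₕx̄ₕ) / (Σ Nₕ) = (146384·622.7 + 20735·666.2 + 27814·206.6 + 121710·464.4) / 316643
= 167235470.2 / 316643 = 528.1515... → 528.15.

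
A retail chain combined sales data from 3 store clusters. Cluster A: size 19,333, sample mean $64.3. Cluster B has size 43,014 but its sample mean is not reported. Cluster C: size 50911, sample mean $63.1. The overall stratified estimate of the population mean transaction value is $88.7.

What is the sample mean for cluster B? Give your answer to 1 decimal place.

N = 19333 + 43014 + 50911 = 113258.
Overall total = μ·N = 88.7·113258 = 10045984.6.
Subtract the known strata: 19333·64.3 + 50911·63.1 = 4455596.
Remaining total for cluster B: 10045984.6 − 4455596 = 5590388.6.
Divide by its size: 5590388.6 / 43014 = 129.967... → 130.0.

130.0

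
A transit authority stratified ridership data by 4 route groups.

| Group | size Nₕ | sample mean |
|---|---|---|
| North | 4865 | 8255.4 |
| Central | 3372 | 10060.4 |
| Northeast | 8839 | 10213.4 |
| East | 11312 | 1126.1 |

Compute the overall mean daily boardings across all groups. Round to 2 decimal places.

6238.58

x̄_st = (Σ Nₕx̄ₕ) / (Σ Nₕ) = (4865·8255.4 + 3372·10060.4 + 8839·10213.4 + 11312·1126.1) / 28388
= 177100875.6 / 28388 = 6238.5823... → 6238.58.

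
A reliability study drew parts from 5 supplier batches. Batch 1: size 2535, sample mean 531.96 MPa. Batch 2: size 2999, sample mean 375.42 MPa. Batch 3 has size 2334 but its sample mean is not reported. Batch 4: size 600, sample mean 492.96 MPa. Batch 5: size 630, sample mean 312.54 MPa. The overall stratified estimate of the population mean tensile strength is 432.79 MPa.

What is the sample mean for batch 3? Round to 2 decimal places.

415.79

N = 2535 + 2999 + 2334 + 600 + 630 = 9098.
Overall total = μ·N = 432.79·9098 = 3937523.42.
Subtract the known strata: 2535·531.96 + 2999·375.42 + 600·492.96 + 630·312.54 = 2967079.38.
Remaining total for batch 3: 3937523.42 − 2967079.38 = 970444.04.
Divide by its size: 970444.04 / 2334 = 415.7858... → 415.79.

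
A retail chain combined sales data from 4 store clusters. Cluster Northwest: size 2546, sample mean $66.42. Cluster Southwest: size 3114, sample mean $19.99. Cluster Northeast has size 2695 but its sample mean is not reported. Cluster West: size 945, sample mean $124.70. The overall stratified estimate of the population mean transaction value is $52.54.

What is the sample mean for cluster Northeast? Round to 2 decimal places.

N = 2546 + 3114 + 2695 + 945 = 9300.
Overall total = μ·N = 52.54·9300 = 488622.
Subtract the known strata: 2546·66.42 + 3114·19.99 + 945·124.70 = 349195.68.
Remaining total for cluster Northeast: 488622 − 349195.68 = 139426.32.
Divide by its size: 139426.32 / 2695 = 51.7352... → 51.74.

51.74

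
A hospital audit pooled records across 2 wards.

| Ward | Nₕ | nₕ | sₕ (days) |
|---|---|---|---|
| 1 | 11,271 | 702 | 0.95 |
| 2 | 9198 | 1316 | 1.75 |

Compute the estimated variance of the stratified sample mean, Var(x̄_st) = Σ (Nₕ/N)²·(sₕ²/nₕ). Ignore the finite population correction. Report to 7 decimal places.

0.0008597

N = 20469. Term for each stratum: Wₕ²sₕ²/nₕ.
Var(x̄_st) = 0.0003897999 + 0.0004699090 = 0.0008597089 → 0.0008597.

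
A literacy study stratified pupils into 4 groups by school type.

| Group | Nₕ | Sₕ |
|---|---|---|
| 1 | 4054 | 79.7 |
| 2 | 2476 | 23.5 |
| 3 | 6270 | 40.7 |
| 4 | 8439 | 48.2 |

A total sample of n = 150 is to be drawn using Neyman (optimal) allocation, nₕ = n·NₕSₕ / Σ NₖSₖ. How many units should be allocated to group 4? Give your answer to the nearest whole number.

58

Σ NₕSₕ = 4054·79.7 + 2476·23.5 + 6270·40.7 + 8439·48.2 = 1043238.6.
Share for 4: 406759.8/1043238.6 = 0.38990.
n_4 = 150 × 0.38990 = 58.485... → 58.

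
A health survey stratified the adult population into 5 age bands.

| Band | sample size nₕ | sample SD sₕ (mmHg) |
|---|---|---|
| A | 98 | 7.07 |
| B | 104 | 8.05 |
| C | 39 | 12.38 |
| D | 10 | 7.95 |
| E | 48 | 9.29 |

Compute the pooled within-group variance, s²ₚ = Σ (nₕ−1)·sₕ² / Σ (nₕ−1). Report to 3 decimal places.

74.736

A: (98−1)·7.07² = 97·49.9849 = 4848.5353
B: (104−1)·8.05² = 103·64.8025 = 6674.6575
C: (39−1)·12.38² = 38·153.2644 = 5824.0472
D: (10−1)·7.95² = 9·63.2025 = 568.8225
E: (48−1)·9.29² = 47·86.3041 = 4056.2927
Numerator = 21972.3552; denominator = Σ(nₕ−1) = 294.
s²ₚ = 21972.3552/294 = 74.73590... → 74.736.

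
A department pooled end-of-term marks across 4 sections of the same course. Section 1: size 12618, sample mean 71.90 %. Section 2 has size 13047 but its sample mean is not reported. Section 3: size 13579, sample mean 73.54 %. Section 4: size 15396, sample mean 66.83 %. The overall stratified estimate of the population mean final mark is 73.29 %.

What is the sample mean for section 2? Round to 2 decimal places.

82.00

Σ Nₕx̄ₕ = N·μ, so 13047·x̄_2 = 54640·73.29 − (12618·71.90 + 13579·73.54 + 15396·66.83).
= 4004565.6 − 2934748.54 = 1069817.06.
x̄_2 = 1069817.06 / 13047 = 81.9972... → 82.00.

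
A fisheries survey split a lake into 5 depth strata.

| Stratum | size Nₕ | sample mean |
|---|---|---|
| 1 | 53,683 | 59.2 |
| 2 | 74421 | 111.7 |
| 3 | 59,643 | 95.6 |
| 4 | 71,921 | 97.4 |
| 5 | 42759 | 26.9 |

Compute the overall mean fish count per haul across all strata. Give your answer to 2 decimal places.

N = 53683 + 74421 + 59643 + 71921 + 42759 = 302427.
Weight each subgroup mean by Nₕ/N and sum.
Σ Nₕx̄ₕ = 53683·59.2 + 74421·111.7 + 59643·95.6 + 71921·97.4 + 42759·26.9 = 3178033.6 + 8312825.7 + 5701870.8 + 7005105.4 + 1150217.1 = 25348052.6.
Divide by N: 25348052.6 / 302427 = 83.8154... → 83.82.

83.82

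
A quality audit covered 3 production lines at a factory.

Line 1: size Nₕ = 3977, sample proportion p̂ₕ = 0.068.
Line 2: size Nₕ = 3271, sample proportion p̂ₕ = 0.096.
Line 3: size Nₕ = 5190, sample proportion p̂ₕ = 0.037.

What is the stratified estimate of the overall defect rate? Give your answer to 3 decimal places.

N = 3977 + 3271 + 5190 = 12438.
Overall proportion = Σ (Nₕ/N)·p̂ₕ.
Σ Nₕp̂ₕ = 270.436 + 314.016 + 192.03 = 776.482.
776.482 / 12438 = 0.06243... → 0.062.

0.062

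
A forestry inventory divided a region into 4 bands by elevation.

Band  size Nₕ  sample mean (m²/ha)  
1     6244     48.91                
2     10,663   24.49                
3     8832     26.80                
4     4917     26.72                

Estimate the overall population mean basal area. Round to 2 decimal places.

30.49

x̄_st = (Σ Nₕx̄ₕ) / (Σ Nₕ) = (6244·48.91 + 10663·24.49 + 8832·26.80 + 4917·26.72) / 30656
= 934610.75 / 30656 = 30.4870... → 30.49.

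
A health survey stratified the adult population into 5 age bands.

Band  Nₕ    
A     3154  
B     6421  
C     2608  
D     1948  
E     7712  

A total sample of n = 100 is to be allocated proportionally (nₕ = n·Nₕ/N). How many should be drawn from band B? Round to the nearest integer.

N = 3154 + 6421 + 2608 + 1948 + 7712 = 21843.
n_B = 100·6421/21843 = 29.396... → 29.

29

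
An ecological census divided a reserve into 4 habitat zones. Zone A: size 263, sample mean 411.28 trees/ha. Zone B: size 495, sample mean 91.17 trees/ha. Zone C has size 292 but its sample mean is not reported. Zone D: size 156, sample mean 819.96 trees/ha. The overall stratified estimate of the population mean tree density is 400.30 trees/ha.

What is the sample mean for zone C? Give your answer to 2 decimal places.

690.25

Σ Nₕx̄ₕ = N·μ, so 292·x̄_C = 1206·400.30 − (263·411.28 + 495·91.17 + 156·819.96).
= 482761.8 − 281209.55 = 201552.25.
x̄_C = 201552.25 / 292 = 690.2474... → 690.25.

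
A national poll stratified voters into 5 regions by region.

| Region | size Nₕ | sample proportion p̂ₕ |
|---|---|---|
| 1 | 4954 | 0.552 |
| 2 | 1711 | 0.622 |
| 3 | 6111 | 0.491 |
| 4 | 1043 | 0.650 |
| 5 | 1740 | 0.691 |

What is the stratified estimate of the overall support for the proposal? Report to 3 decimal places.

N = 4954 + 1711 + 6111 + 1043 + 1740 = 15559.
Overall proportion = Σ (Nₕ/N)·p̂ₕ.
Σ Nₕp̂ₕ = 2734.608 + 1064.242 + 3000.501 + 677.95 + 1202.34 = 8679.641.
8679.641 / 15559 = 0.55785... → 0.558.

0.558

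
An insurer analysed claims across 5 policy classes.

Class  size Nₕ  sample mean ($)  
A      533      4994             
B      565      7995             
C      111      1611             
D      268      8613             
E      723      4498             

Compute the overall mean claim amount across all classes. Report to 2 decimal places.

x̄_st = (Σ Nₕx̄ₕ) / (Σ Nₕ) = (533·4994 + 565·7995 + 111·1611 + 268·8613 + 723·4498) / 2200
= 12918136 / 2200 = 5871.88 → 5871.88.

5871.88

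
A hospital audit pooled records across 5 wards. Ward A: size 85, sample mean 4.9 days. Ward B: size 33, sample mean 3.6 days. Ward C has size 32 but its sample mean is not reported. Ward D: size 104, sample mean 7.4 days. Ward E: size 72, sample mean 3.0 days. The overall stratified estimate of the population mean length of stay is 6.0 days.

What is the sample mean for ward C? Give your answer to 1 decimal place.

N = 85 + 33 + 32 + 104 + 72 = 326.
Overall total = μ·N = 6.0·326 = 1956.
Subtract the known strata: 85·4.9 + 33·3.6 + 104·7.4 + 72·3.0 = 1520.9.
Remaining total for ward C: 1956 − 1520.9 = 435.1.
Divide by its size: 435.1 / 32 = 13.597... → 13.6.

13.6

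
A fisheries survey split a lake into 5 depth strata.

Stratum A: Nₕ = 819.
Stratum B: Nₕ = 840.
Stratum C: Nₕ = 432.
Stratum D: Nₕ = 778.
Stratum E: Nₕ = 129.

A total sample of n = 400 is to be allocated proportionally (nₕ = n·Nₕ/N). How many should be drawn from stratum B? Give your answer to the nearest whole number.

112

N = 819 + 840 + 432 + 778 + 129 = 2998.
n_B = 400·840/2998 = 112.075... → 112.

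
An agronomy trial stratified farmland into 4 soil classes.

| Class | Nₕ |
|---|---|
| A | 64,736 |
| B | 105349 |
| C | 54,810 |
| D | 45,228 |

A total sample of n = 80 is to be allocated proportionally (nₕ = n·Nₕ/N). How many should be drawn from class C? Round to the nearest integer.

16

Share of class C = 54810/270123 = 0.20291.
Allocate 80 × 0.20291 = 16.233... → 16.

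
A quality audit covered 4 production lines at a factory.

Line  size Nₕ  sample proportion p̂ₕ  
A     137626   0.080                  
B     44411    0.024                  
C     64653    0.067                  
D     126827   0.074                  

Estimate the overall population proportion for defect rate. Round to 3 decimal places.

0.069

Wₕ = Nₕ/N with N = 373517: 0.3685, 0.1189, 0.1731, 0.3395.
p̂_st = 0.3685·0.080 + 0.1189·0.024 + 0.1731·0.067 + 0.3395·0.074 ≈ 0.06905... → 0.069.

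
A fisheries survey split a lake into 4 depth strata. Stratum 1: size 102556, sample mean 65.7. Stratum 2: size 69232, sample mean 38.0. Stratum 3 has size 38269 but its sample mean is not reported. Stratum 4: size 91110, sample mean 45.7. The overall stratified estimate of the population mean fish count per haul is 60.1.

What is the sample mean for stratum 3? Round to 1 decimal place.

Σ Nₕx̄ₕ = N·μ, so 38269·x̄_3 = 301167·60.1 − (102556·65.7 + 69232·38.0 + 91110·45.7).
= 18100136.7 − 13532472.2 = 4567664.5.
x̄_3 = 4567664.5 / 38269 = 119.357... → 119.4.

119.4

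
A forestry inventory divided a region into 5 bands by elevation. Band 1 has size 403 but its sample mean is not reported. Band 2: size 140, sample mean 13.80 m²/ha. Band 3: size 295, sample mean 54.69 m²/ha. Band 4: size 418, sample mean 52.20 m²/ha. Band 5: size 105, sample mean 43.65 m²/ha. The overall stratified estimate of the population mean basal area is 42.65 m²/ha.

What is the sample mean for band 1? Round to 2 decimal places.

33.69

N = 403 + 140 + 295 + 418 + 105 = 1361.
Overall total = μ·N = 42.65·1361 = 58046.65.
Subtract the known strata: 140·13.80 + 295·54.69 + 418·52.20 + 105·43.65 = 44468.4.
Remaining total for band 1: 58046.65 − 44468.4 = 13578.25.
Divide by its size: 13578.25 / 403 = 33.6929... → 33.69.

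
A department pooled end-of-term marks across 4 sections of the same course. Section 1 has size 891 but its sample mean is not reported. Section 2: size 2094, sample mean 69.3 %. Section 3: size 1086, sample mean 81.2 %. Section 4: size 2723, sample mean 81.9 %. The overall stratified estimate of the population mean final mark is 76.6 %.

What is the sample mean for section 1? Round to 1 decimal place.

72.0

N = 891 + 2094 + 1086 + 2723 = 6794.
Overall total = μ·N = 76.6·6794 = 520420.4.
Subtract the known strata: 2094·69.3 + 1086·81.2 + 2723·81.9 = 456311.1.
Remaining total for section 1: 520420.4 − 456311.1 = 64109.3.
Divide by its size: 64109.3 / 891 = 71.952... → 72.0.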